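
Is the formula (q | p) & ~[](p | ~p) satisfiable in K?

No, unsatisfiable

1. (q | p) & ~[](p | ~p), 0
2. q | p, 0   [&-rule on 1]
3. ~[](p | ~p), 0   [&-rule on 1]
4. p, 0   [|-rule on 2 (branches; this branch)]
5. ~(p | ~p), 1   [~[]-rule on 3: fresh world 1, 0R1]
6. ~p, 1   [~|-rule on 5]
7. p, 1   [~|-rule on 5]
Accessibility: 0R1
Branch closes: p and ~p both at 1.
Every branch closes; the branch above is one of them.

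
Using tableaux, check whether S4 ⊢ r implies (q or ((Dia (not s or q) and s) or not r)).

Invalid (countermodel exists)

Tableau for the negation not (r implies (q or ((Dia (not s or q) and s) or not r))):
1. not (r implies (q or ((Dia (not s or q) and s) or not r))), u
2. r, u
3. not (q or ((Dia (not s or q) and s) or not r)), u
4. not q, u
5. not ((Dia (not s or q) and s) or not r), u
6. not (Dia (not s or q) and s), u
7. not s, u
Accessibility: uRu
The negation has an open branch (countermodel exists).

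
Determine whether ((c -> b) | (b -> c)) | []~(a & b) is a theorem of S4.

Valid in S4

Tableau for the negation ~(((c -> b) | (b -> c)) | []~(a & b)):
1. ~(((c -> b) | (b -> c)) | []~(a & b)), w0
2. ~((c -> b) | (b -> c)), w0
3. ~[]~(a & b), w0
4. ~(c -> b), w0
5. ~(b -> c), w0
6. c, w0
7. ~b, w0
8. b, w0
9. ~c, w0
Accessibility: w0Rw0
Branch closes: b and ~b both at w0.
Every branch of the negation's tableau closes; the branch above is one of them.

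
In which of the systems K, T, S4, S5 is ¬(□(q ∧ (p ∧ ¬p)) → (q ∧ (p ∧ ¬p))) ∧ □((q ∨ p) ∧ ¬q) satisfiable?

T-tableau for the formula:
1. ¬(□(q ∧ (p ∧ ¬p)) → (q ∧ (p ∧ ¬p))) ∧ □((q ∨ p) ∧ ¬q), w0
2. ¬(□(q ∧ (p ∧ ¬p)) → (q ∧ (p ∧ ¬p))), w0
3. □((q ∨ p) ∧ ¬q), w0
4. □(q ∧ (p ∧ ¬p)), w0
5. ¬(q ∧ (p ∧ ¬p)), w0
6. (q ∨ p) ∧ ¬q, w0
7. q ∨ p, w0
8. ¬q, w0
9. q ∧ (p ∧ ¬p), w0
10. q, w0
11. p ∧ ¬p, w0
Accessibility: w0Rw0
Branch closes: q and ¬q both at w0.
Every branch closes (one shown): unsatisfiable in T, hence also in S4, S5 (every S4/S5-frame is a T-frame).
K-tableau for the formula:
1. ¬(□(q ∧ (p ∧ ¬p)) → (q ∧ (p ∧ ¬p))) ∧ □((q ∨ p) ∧ ¬q), w0
2. ¬(□(q ∧ (p ∧ ¬p)) → (q ∧ (p ∧ ¬p))), w0
3. □((q ∨ p) ∧ ¬q), w0
4. □(q ∧ (p ∧ ¬p)), w0
5. ¬(q ∧ (p ∧ ¬p)), w0
6. ¬(p ∧ ¬p), w0
7. p, w0
Complete open branch: satisfiable in K.

K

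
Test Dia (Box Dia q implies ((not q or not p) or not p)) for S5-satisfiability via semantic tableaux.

Satisfiable (open branch found)

1. Dia (Box Dia q implies ((not q or not p) or not p)), 0
2. Box Dia q implies ((not q or not p) or not p), 1
3. (not q or not p) or not p, 1
4. not p, 1
Accessibility: 0R0, 0R1, 1R0, 1R1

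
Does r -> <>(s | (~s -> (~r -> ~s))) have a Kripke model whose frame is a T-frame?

Satisfiable (open branch found)

1. r -> <>(s | (~s -> (~r -> ~s))), u
2. <>(s | (~s -> (~r -> ~s))), u
3. s | (~s -> (~r -> ~s)), v
4. ~s -> (~r -> ~s), v
5. ~r -> ~s, v
6. ~s, v
Accessibility: uRu, uRv, vRv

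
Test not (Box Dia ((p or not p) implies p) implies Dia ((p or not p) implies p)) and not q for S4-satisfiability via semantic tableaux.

1. not (Box Dia ((p or not p) implies p) implies Dia ((p or not p) implies p)) and not q, 0
2. not (Box Dia ((p or not p) implies p) implies Dia ((p or not p) implies p)), 0   [and-rule on 1]
3. not q, 0   [and-rule on 1]
4. Box Dia ((p or not p) implies p), 0   [neg-implies-rule on 2]
5. not Dia ((p or not p) implies p), 0   [neg-implies-rule on 2]
6. Dia ((p or not p) implies p), 0   [Box-rule on 4 via 0R0]
7. not ((p or not p) implies p), 0   [neg-Dia-rule on 5 via 0R0]
8. p or not p, 0   [neg-implies-rule on 7]
9. not p, 0   [neg-implies-rule on 7]
10. (p or not p) implies p, 1   [Dia-rule on 6: fresh world 1, 0R1]
11. Dia ((p or not p) implies p), 1   [Box-rule on 4 via 0R1]
12. not ((p or not p) implies p), 1   [neg-Dia-rule on 5 via 0R1]
13. p or not p, 1   [neg-implies-rule on 12]
14. not p, 1   [neg-implies-rule on 12]
15. not (p or not p), 1   [implies-rule on 10 (branches; this branch)]
16. p, 1   [neg-or-rule on 15]
Accessibility: 0R0, 0R1, 1R1
Branch closes: p and not p both at 1.
All branches of the tableau close; one closing branch shown above.

Unsatisfiable (every branch closes)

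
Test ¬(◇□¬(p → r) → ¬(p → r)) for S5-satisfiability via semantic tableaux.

1. ¬(◇□¬(p → r) → ¬(p → r)), w0
2. ◇□¬(p → r), w0
3. p → r, w0
4. r, w0
5. □¬(p → r), w1
6. ¬(p → r), w0
7. p, w0
8. ¬r, w0
Accessibility: w0Rw0, w0Rw1, w1Rw0, w1Rw1
Branch closes: r and ¬r both at w0.
Every branch closes; the branch above is one of them.

No, unsatisfiable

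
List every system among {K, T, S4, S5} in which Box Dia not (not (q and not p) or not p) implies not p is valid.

T, S4, S5

T-tableau for the negation not (Box Dia not (not (q and not p) or not p) implies not p):
1. not (Box Dia not (not (q and not p) or not p) implies not p), w0
2. Box Dia not (not (q and not p) or not p), w0
3. p, w0
4. Dia not (not (q and not p) or not p), w0
5. not (not (q and not p) or not p), w1
6. q and not p, w1
7. p, w1
8. q, w1
9. not p, w1
Accessibility: w0Rw0, w0Rw1, w1Rw1
Branch closes: p and not p both at w1.
Every branch closes (one shown): valid in T, hence also in S4, S5 (every theorem of T is a theorem of S4 and S5).
K-tableau for the negation not (Box Dia not (not (q and not p) or not p) implies not p):
1. not (Box Dia not (not (q and not p) or not p) implies not p), w0
2. Box Dia not (not (q and not p) or not p), w0
3. p, w0
Complete open branch: countermodel on a K-frame, so not valid in K.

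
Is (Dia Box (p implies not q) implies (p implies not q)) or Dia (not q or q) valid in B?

Tableau for the negation not ((Dia Box (p implies not q) implies (p implies not q)) or Dia (not q or q)):
1. not ((Dia Box (p implies not q) implies (p implies not q)) or Dia (not q or q)), u
2. not (Dia Box (p implies not q) implies (p implies not q)), u
3. not Dia (not q or q), u
4. Dia Box (p implies not q), u
5. not (p implies not q), u
6. p, u
7. q, u
8. not (not q or q), u
9. not q, u
Accessibility: uRu
Branch closes: q and not q both at u.
All branches of the negation close; one closing branch shown above.

Valid in B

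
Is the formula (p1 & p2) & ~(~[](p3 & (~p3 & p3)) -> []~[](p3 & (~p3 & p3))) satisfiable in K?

Satisfiable (open branch found)

1. (p1 & p2) & ~(~[](p3 & (~p3 & p3)) -> []~[](p3 & (~p3 & p3))), w0
2. p1 & p2, w0
3. ~(~[](p3 & (~p3 & p3)) -> []~[](p3 & (~p3 & p3))), w0
4. p1, w0
5. p2, w0
6. ~[](p3 & (~p3 & p3)), w0
7. ~[]~[](p3 & (~p3 & p3)), w0
8. ~(p3 & (~p3 & p3)), w1
9. ~(~p3 & p3), w1
10. ~p3, w1
11. [](p3 & (~p3 & p3)), w2
Accessibility: w0Rw1, w0Rw2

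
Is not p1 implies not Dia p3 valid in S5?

Not valid

Tableau for the negation not (not p1 implies not Dia p3):
1. not (not p1 implies not Dia p3), w0
2. not p1, w0
3. Dia p3, w0
4. p3, w1
Accessibility: w0Rw0, w0Rw1, w1Rw0, w1Rw1
The negation has an open branch (countermodel exists).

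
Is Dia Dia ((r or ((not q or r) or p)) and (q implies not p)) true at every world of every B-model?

Tableau for the negation not Dia Dia ((r or ((not q or r) or p)) and (q implies not p)):
1. not Dia Dia ((r or ((not q or r) or p)) and (q implies not p)), u
2. not Dia ((r or ((not q or r) or p)) and (q implies not p)), u
3. not ((r or ((not q or r) or p)) and (q implies not p)), u
4. not (q implies not p), u
5. q, u
6. p, u
Accessibility: uRu
The negation has an open branch (countermodel exists).

Invalid (countermodel exists)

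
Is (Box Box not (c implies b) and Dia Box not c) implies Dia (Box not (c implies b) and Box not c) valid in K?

Valid

Tableau for the negation not ((Box Box not (c implies b) and Dia Box not c) implies Dia (Box not (c implies b) and Box not c)):
1. not ((Box Box not (c implies b) and Dia Box not c) implies Dia (Box not (c implies b) and Box not c)), u
2. Box Box not (c implies b) and Dia Box not c, u
3. not Dia (Box not (c implies b) and Box not c), u
4. Box Box not (c implies b), u
5. Dia Box not c, u
6. Box not c, v
7. not (Box not (c implies b) and Box not c), v
8. Box not (c implies b), v
9. not Box not (c implies b), v
10. c implies b, w
11. not c, w
12. not (c implies b), w
13. c, w
14. not b, w
Accessibility: uRv, vRw
Branch closes: c and not c both at w.
Every branch of the negation's tableau closes; the branch above is one of them.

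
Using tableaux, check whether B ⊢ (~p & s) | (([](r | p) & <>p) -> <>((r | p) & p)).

Tableau for the negation ~((~p & s) | (([](r | p) & <>p) -> <>((r | p) & p))):
1. ~((~p & s) | (([](r | p) & <>p) -> <>((r | p) & p))), 0
2. ~(~p & s), 0   [~|-rule on 1]
3. ~(([](r | p) & <>p) -> <>((r | p) & p)), 0   [~|-rule on 1]
4. [](r | p) & <>p, 0   [~->-rule on 3]
5. ~<>((r | p) & p), 0   [~->-rule on 3]
6. [](r | p), 0   [&-rule on 4]
7. <>p, 0   [&-rule on 4]
8. ~((r | p) & p), 0   [~<>-rule on 5 via 0R0]
9. r | p, 0   [[]-rule on 6 via 0R0]
10. ~s, 0   [~&-rule on 2 (branches; this branch)]
11. ~p, 0   [~&-rule on 8 (branches; this branch)]
12. r, 0   [|-rule on 9 (branches; this branch)]
13. p, 1   [<>-rule on 7: fresh world 1, 0R1]
14. ~((r | p) & p), 1   [~<>-rule on 5 via 0R1]
15. r | p, 1   [[]-rule on 6 via 0R1]
16. ~(r | p), 1   [~&-rule on 14 (branches; this branch)]
17. ~r, 1   [~|-rule on 16]
18. ~p, 1   [~|-rule on 16]
Accessibility: 0R0, 0R1, 1R0, 1R1
Branch closes: p and ~p both at 1.
Every branch of the negation's tableau closes; the branch above is one of them.

Valid in B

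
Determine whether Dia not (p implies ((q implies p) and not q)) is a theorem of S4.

Invalid (countermodel exists)

Tableau for the negation not Dia not (p implies ((q implies p) and not q)):
1. not Dia not (p implies ((q implies p) and not q)), 0
2. p implies ((q implies p) and not q), 0
3. (q implies p) and not q, 0
4. q implies p, 0
5. not q, 0
6. p, 0
Accessibility: 0R0
The negation has an open branch (countermodel exists).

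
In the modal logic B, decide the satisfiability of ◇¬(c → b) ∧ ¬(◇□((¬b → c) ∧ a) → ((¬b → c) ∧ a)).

1. ◇¬(c → b) ∧ ¬(◇□((¬b → c) ∧ a) → ((¬b → c) ∧ a)), 0
2. ◇¬(c → b), 0   [∧-rule on 1]
3. ¬(◇□((¬b → c) ∧ a) → ((¬b → c) ∧ a)), 0   [∧-rule on 1]
4. ◇□((¬b → c) ∧ a), 0   [¬→-rule on 3]
5. ¬((¬b → c) ∧ a), 0   [¬→-rule on 3]
6. ¬(¬b → c), 0   [¬∧-rule on 5 (branches; this branch)]
7. ¬b, 0   [¬→-rule on 6]
8. ¬c, 0   [¬→-rule on 6]
9. ¬(c → b), 1   [◇-rule on 2: fresh world 1, 0R1]
10. c, 1   [¬→-rule on 9]
11. ¬b, 1   [¬→-rule on 9]
12. □((¬b → c) ∧ a), 2   [◇-rule on 4: fresh world 2, 0R2]
13. (¬b → c) ∧ a, 0   [□-rule on 12 via 2R0]
14. ¬b → c, 0   [∧-rule on 13]
15. a, 0   [∧-rule on 13]
16. (¬b → c) ∧ a, 2   [□-rule on 12 via 2R2]
17. ¬b → c, 2   [∧-rule on 16]
18. a, 2   [∧-rule on 16]
19. c, 0   [→-rule on 14 (branches; this branch)]
Accessibility: 0R0, 0R1, 0R2, 1R0, 1R1, 2R0, 2R2
Branch closes: c and ¬c both at 0.
Every branch closes; the branch above is one of them.

Unsatisfiable (every branch closes)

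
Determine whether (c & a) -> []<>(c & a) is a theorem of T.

Invalid (countermodel exists)

Tableau for the negation ~((c & a) -> []<>(c & a)):
1. ~((c & a) -> []<>(c & a)), 0
2. c & a, 0
3. ~[]<>(c & a), 0
4. c, 0
5. a, 0
6. ~<>(c & a), 1
7. ~(c & a), 1
8. ~a, 1
Accessibility: 0R0, 0R1, 1R1
The negation has an open branch (countermodel exists).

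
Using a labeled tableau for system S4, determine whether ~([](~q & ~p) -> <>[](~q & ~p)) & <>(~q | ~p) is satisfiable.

Unsatisfiable

1. ~([](~q & ~p) -> <>[](~q & ~p)) & <>(~q | ~p), 0
2. ~([](~q & ~p) -> <>[](~q & ~p)), 0
3. <>(~q | ~p), 0
4. [](~q & ~p), 0
5. ~<>[](~q & ~p), 0
6. ~q & ~p, 0
7. ~q, 0
8. ~p, 0
9. ~[](~q & ~p), 0
10. ~q | ~p, 1
11. ~q & ~p, 1
12. ~q, 1
13. ~p, 1
14. ~[](~q & ~p), 1
15. ~(~q & ~p), 2
16. ~q & ~p, 2
17. ~q, 2
18. ~p, 2
19. ~[](~q & ~p), 2
20. p, 2
Accessibility: 0R0, 0R1, 0R2, 1R1, 2R2
Branch closes: p and ~p both at 2.
Every branch closes; the branch above is one of them.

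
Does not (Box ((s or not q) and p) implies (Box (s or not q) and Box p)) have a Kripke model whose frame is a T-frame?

1. not (Box ((s or not q) and p) implies (Box (s or not q) and Box p)), u
2. Box ((s or not q) and p), u
3. not (Box (s or not q) and Box p), u
4. (s or not q) and p, u
5. s or not q, u
6. p, u
7. not Box (s or not q), u
8. not q, u
9. not (s or not q), v
10. not s, v
11. q, v
12. (s or not q) and p, v
13. s or not q, v
14. p, v
15. not q, v
Accessibility: uRu, uRv, vRv
Branch closes: q and not q both at v.
Every branch closes; the branch above is one of them.

Unsatisfiable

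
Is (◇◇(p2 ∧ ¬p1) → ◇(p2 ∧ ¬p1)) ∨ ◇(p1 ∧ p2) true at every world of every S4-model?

Tableau for the negation ¬((◇◇(p2 ∧ ¬p1) → ◇(p2 ∧ ¬p1)) ∨ ◇(p1 ∧ p2)):
1. ¬((◇◇(p2 ∧ ¬p1) → ◇(p2 ∧ ¬p1)) ∨ ◇(p1 ∧ p2)), 0
2. ¬(◇◇(p2 ∧ ¬p1) → ◇(p2 ∧ ¬p1)), 0
3. ¬◇(p1 ∧ p2), 0
4. ◇◇(p2 ∧ ¬p1), 0
5. ¬◇(p2 ∧ ¬p1), 0
6. ¬(p1 ∧ p2), 0
7. ¬(p2 ∧ ¬p1), 0
8. ¬p2, 0
9. p1, 0
10. ◇(p2 ∧ ¬p1), 1
11. ¬(p1 ∧ p2), 1
12. ¬(p2 ∧ ¬p1), 1
13. ¬p2, 1
14. p1, 1
15. p2 ∧ ¬p1, 2
16. p2, 2
17. ¬p1, 2
18. ¬(p1 ∧ p2), 2
19. ¬(p2 ∧ ¬p1), 2
20. p1, 2
Accessibility: 0R0, 0R1, 0R2, 1R1, 1R2, 2R2
Branch closes: p1 and ¬p1 both at 2.
All branches of the negation close; one closing branch shown above.

Valid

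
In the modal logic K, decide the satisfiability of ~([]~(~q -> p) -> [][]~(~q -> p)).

1. ~([]~(~q -> p) -> [][]~(~q -> p)), 0
2. []~(~q -> p), 0   [~->-rule on 1]
3. ~[][]~(~q -> p), 0   [~->-rule on 1]
4. ~[]~(~q -> p), 1   [~[]-rule on 3: fresh world 1, 0R1]
5. ~(~q -> p), 1   [[]-rule on 2 via 0R1]
6. ~q, 1   [~->-rule on 5]
7. ~p, 1   [~->-rule on 5]
8. ~q -> p, 2   [~[]-rule on 4: fresh world 2, 1R2]
9. p, 2   [->-rule on 8 (branches; this branch)]
Accessibility: 0R1, 1R2

Yes, satisfiable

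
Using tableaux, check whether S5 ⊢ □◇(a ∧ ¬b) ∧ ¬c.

Tableau for the negation ¬(□◇(a ∧ ¬b) ∧ ¬c):
1. ¬(□◇(a ∧ ¬b) ∧ ¬c), 0
2. c, 0
Accessibility: 0R0
The negation has an open branch (countermodel exists).

Not valid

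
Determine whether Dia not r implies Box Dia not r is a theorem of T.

Tableau for the negation not (Dia not r implies Box Dia not r):
1. not (Dia not r implies Box Dia not r), w0
2. Dia not r, w0
3. not Box Dia not r, w0
4. not r, w1
5. not Dia not r, w2
6. r, w2
Accessibility: w0Rw0, w0Rw1, w0Rw2, w1Rw1, w2Rw2
The negation has an open branch (countermodel exists).

No, not valid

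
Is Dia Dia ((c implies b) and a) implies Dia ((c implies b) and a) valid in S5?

Tableau for the negation not (Dia Dia ((c implies b) and a) implies Dia ((c implies b) and a)):
1. not (Dia Dia ((c implies b) and a) implies Dia ((c implies b) and a)), 0
2. Dia Dia ((c implies b) and a), 0
3. not Dia ((c implies b) and a), 0
4. not ((c implies b) and a), 0
5. not (c implies b), 0
6. c, 0
7. not b, 0
8. Dia ((c implies b) and a), 1
9. not ((c implies b) and a), 1
10. not (c implies b), 1
11. c, 1
12. not b, 1
13. (c implies b) and a, 2
14. c implies b, 2
15. a, 2
16. not ((c implies b) and a), 2
17. b, 2
18. not (c implies b), 2
19. c, 2
20. not b, 2
Accessibility: 0R0, 0R1, 0R2, 1R0, 1R1, 1R2, 2R0, 2R1, 2R2
Branch closes: b and not b both at 2.
Every branch of the negation's tableau closes; the branch above is one of them.

Yes, valid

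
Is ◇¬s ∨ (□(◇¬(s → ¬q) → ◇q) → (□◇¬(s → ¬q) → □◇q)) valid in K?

Yes, valid

Tableau for the negation ¬(◇¬s ∨ (□(◇¬(s → ¬q) → ◇q) → (□◇¬(s → ¬q) → □◇q))):
1. ¬(◇¬s ∨ (□(◇¬(s → ¬q) → ◇q) → (□◇¬(s → ¬q) → □◇q))), w0
2. ¬◇¬s, w0
3. ¬(□(◇¬(s → ¬q) → ◇q) → (□◇¬(s → ¬q) → □◇q)), w0
4. □(◇¬(s → ¬q) → ◇q), w0
5. ¬(□◇¬(s → ¬q) → □◇q), w0
6. □◇¬(s → ¬q), w0
7. ¬□◇q, w0
8. ¬◇q, w1
9. s, w1
10. ◇¬(s → ¬q) → ◇q, w1
11. ◇¬(s → ¬q), w1
12. ◇q, w1
13. ¬(s → ¬q), w2
14. s, w2
15. q, w2
16. ¬q, w2
Accessibility: w0Rw1, w1Rw2
Branch closes: q and ¬q both at w2.
Every branch of the negation's tableau closes; the branch above is one of them.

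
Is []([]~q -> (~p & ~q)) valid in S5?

Not valid

Tableau for the negation ~[]([]~q -> (~p & ~q)):
1. ~[]([]~q -> (~p & ~q)), 0
2. ~([]~q -> (~p & ~q)), 1
3. []~q, 1
4. ~(~p & ~q), 1
5. ~q, 0
6. ~q, 1
7. p, 1
Accessibility: 0R0, 0R1, 1R0, 1R1
The negation has an open branch (countermodel exists).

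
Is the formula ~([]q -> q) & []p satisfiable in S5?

1. ~([]q -> q) & []p, 0
2. ~([]q -> q), 0
3. []p, 0
4. []q, 0
5. ~q, 0
6. p, 0
7. q, 0
Accessibility: 0R0
Branch closes: q and ~q both at 0.
Every branch closes; the branch above is one of them.

No, unsatisfiable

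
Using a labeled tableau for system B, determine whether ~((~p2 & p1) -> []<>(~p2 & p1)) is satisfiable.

1. ~((~p2 & p1) -> []<>(~p2 & p1)), w0
2. ~p2 & p1, w0
3. ~[]<>(~p2 & p1), w0
4. ~p2, w0
5. p1, w0
6. ~<>(~p2 & p1), w1
7. ~(~p2 & p1), w0
8. ~(~p2 & p1), w1
9. ~p1, w0
Accessibility: w0Rw0, w0Rw1, w1Rw0, w1Rw1
Branch closes: p1 and ~p1 both at w0.
Every branch closes; the branch above is one of them.

Unsatisfiable (every branch closes)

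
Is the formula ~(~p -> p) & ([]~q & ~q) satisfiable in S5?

Satisfiable (open branch found)

1. ~(~p -> p) & ([]~q & ~q), w0
2. ~(~p -> p), w0
3. []~q & ~q, w0
4. ~p, w0
5. []~q, w0
6. ~q, w0
Accessibility: w0Rw0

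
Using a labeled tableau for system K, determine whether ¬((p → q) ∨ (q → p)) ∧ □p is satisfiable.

1. ¬((p → q) ∨ (q → p)) ∧ □p, 0
2. ¬((p → q) ∨ (q → p)), 0
3. □p, 0
4. ¬(p → q), 0
5. ¬(q → p), 0
6. p, 0
7. ¬q, 0
8. q, 0
9. ¬p, 0
Branch closes: q and ¬q both at 0.
Every branch closes; the branch above is one of them.

Unsatisfiable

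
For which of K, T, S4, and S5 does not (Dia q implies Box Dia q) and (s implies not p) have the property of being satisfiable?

S5-tableau for the formula:
1. not (Dia q implies Box Dia q) and (s implies not p), w0
2. not (Dia q implies Box Dia q), w0
3. s implies not p, w0
4. Dia q, w0
5. not Box Dia q, w0
6. not p, w0
7. q, w1
8. not Dia q, w2
9. not q, w0
10. not q, w1
Accessibility: w0Rw0, w0Rw1, w0Rw2, w1Rw0, w1Rw1, w1Rw2, w2Rw0, w2Rw1, w2Rw2
Branch closes: q and not q both at w1.
Every branch closes (one shown): unsatisfiable in S5.
S4-tableau for the formula:
1. not (Dia q implies Box Dia q) and (s implies not p), w0
2. not (Dia q implies Box Dia q), w0
3. s implies not p, w0
4. Dia q, w0
5. not Box Dia q, w0
6. not p, w0
7. q, w1
8. not Dia q, w2
9. not q, w2
Accessibility: w0Rw0, w0Rw1, w0Rw2, w1Rw1, w2Rw2
Complete open branch: satisfiable in S4, hence also in K, T (this S4-model is also a K-model and a T-model).

K, T, S4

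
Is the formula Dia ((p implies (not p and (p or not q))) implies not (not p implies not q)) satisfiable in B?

Yes, satisfiable

1. Dia ((p implies (not p and (p or not q))) implies not (not p implies not q)), u
2. (p implies (not p and (p or not q))) implies not (not p implies not q), v
3. not (not p implies not q), v
4. not p, v
5. q, v
Accessibility: uRu, uRv, vRu, vRv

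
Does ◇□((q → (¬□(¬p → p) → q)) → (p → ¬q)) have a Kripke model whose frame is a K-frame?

Satisfiable

1. ◇□((q → (¬□(¬p → p) → q)) → (p → ¬q)), 0
2. □((q → (¬□(¬p → p) → q)) → (p → ¬q)), 1   [◇-rule on 1: fresh world 1, 0R1]
Accessibility: 0R1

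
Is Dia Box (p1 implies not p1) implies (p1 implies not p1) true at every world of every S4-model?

Not valid

Tableau for the negation not (Dia Box (p1 implies not p1) implies (p1 implies not p1)):
1. not (Dia Box (p1 implies not p1) implies (p1 implies not p1)), w0
2. Dia Box (p1 implies not p1), w0
3. not (p1 implies not p1), w0
4. p1, w0
5. Box (p1 implies not p1), w1
6. p1 implies not p1, w1
7. not p1, w1
Accessibility: w0Rw0, w0Rw1, w1Rw1
The negation has an open branch (countermodel exists).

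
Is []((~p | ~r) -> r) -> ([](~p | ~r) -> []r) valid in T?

Tableau for the negation ~([]((~p | ~r) -> r) -> ([](~p | ~r) -> []r)):
1. ~([]((~p | ~r) -> r) -> ([](~p | ~r) -> []r)), u
2. []((~p | ~r) -> r), u
3. ~([](~p | ~r) -> []r), u
4. [](~p | ~r), u
5. ~[]r, u
6. (~p | ~r) -> r, u
7. ~p | ~r, u
8. r, u
9. ~p, u
10. ~r, v
11. (~p | ~r) -> r, v
12. ~p | ~r, v
13. ~(~p | ~r), v
14. p, v
15. r, v
Accessibility: uRu, uRv, vRv
Branch closes: r and ~r both at v.
Every branch of the negation's tableau closes; the branch above is one of them.

Valid in T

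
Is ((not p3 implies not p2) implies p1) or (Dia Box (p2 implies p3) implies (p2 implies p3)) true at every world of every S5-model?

Tableau for the negation not (((not p3 implies not p2) implies p1) or (Dia Box (p2 implies p3) implies (p2 implies p3))):
1. not (((not p3 implies not p2) implies p1) or (Dia Box (p2 implies p3) implies (p2 implies p3))), u
2. not ((not p3 implies not p2) implies p1), u   [neg-or-rule on 1]
3. not (Dia Box (p2 implies p3) implies (p2 implies p3)), u   [neg-or-rule on 1]
4. not p3 implies not p2, u   [neg-implies-rule on 2]
5. not p1, u   [neg-implies-rule on 2]
6. Dia Box (p2 implies p3), u   [neg-implies-rule on 3]
7. not (p2 implies p3), u   [neg-implies-rule on 3]
8. p2, u   [neg-implies-rule on 7]
9. not p3, u   [neg-implies-rule on 7]
10. not p2, u   [implies-rule on 4 (branches; this branch)]
Accessibility: uRu
Branch closes: p2 and not p2 both at u.
Every branch of the negation's tableau closes; the branch above is one of them.

Valid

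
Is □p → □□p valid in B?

Invalid (countermodel exists)

Tableau for the negation ¬(□p → □□p):
1. ¬(□p → □□p), u
2. □p, u
3. ¬□□p, u
4. p, u
5. ¬□p, v
6. p, v
7. ¬p, w
Accessibility: uRu, uRv, vRu, vRv, vRw, wRv, wRw
The negation has an open branch (countermodel exists).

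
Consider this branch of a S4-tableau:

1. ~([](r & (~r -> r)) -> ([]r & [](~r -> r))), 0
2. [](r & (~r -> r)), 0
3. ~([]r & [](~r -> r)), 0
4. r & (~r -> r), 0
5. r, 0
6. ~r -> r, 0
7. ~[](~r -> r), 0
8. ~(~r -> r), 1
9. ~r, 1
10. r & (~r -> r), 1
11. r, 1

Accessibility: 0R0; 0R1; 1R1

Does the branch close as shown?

Closed

Both r and ~r appear at 1.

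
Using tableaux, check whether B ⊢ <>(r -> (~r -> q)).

Tableau for the negation ~<>(r -> (~r -> q)):
1. ~<>(r -> (~r -> q)), 0
2. ~(r -> (~r -> q)), 0
3. r, 0
4. ~(~r -> q), 0
5. ~r, 0
6. ~q, 0
Accessibility: 0R0
Branch closes: r and ~r both at 0.
All branches of the negation close; one closing branch shown above.

Valid in B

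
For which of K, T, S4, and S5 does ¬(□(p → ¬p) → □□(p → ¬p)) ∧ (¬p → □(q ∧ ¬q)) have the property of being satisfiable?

K-tableau for the formula:
1. ¬(□(p → ¬p) → □□(p → ¬p)) ∧ (¬p → □(q ∧ ¬q)), w0
2. ¬(□(p → ¬p) → □□(p → ¬p)), w0
3. ¬p → □(q ∧ ¬q), w0
4. □(p → ¬p), w0
5. ¬□□(p → ¬p), w0
6. p, w0
7. ¬□(p → ¬p), w1
8. p → ¬p, w1
9. ¬p, w1
10. ¬(p → ¬p), w2
11. p, w2
Accessibility: w0Rw1, w1Rw2
Complete open branch: satisfiable in K.
T-tableau for the formula:
1. ¬(□(p → ¬p) → □□(p → ¬p)) ∧ (¬p → □(q ∧ ¬q)), w0
2. ¬(□(p → ¬p) → □□(p → ¬p)), w0
3. ¬p → □(q ∧ ¬q), w0
4. □(p → ¬p), w0
5. ¬□□(p → ¬p), w0
6. p → ¬p, w0
7. □(q ∧ ¬q), w0
8. q ∧ ¬q, w0
9. q, w0
10. ¬q, w0
Accessibility: w0Rw0
Branch closes: q and ¬q both at w0.
Every branch closes (one shown): unsatisfiable in T, hence also in S4, S5 (every S4/S5-frame is a T-frame).

K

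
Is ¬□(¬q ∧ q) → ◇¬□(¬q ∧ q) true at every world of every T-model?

Tableau for the negation ¬(¬□(¬q ∧ q) → ◇¬□(¬q ∧ q)):
1. ¬(¬□(¬q ∧ q) → ◇¬□(¬q ∧ q)), w0
2. ¬□(¬q ∧ q), w0
3. ¬◇¬□(¬q ∧ q), w0
4. □(¬q ∧ q), w0
5. ¬q ∧ q, w0
6. ¬q, w0
7. q, w0
Accessibility: w0Rw0
Branch closes: q and ¬q both at w0.
All branches of the negation close; one closing branch shown above.

Valid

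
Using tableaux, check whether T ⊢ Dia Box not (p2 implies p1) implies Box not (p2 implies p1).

Not valid

Tableau for the negation not (Dia Box not (p2 implies p1) implies Box not (p2 implies p1)):
1. not (Dia Box not (p2 implies p1) implies Box not (p2 implies p1)), 0
2. Dia Box not (p2 implies p1), 0
3. not Box not (p2 implies p1), 0
4. Box not (p2 implies p1), 1
5. not (p2 implies p1), 1
6. p2, 1
7. not p1, 1
8. p2 implies p1, 2
9. p1, 2
Accessibility: 0R0, 0R1, 0R2, 1R1, 2R2
The negation has an open branch (countermodel exists).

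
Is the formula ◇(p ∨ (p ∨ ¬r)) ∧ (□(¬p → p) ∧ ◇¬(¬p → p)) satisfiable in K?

1. ◇(p ∨ (p ∨ ¬r)) ∧ (□(¬p → p) ∧ ◇¬(¬p → p)), u
2. ◇(p ∨ (p ∨ ¬r)), u
3. □(¬p → p) ∧ ◇¬(¬p → p), u
4. □(¬p → p), u
5. ◇¬(¬p → p), u
6. p ∨ (p ∨ ¬r), v
7. ¬p → p, v
8. p ∨ ¬r, v
9. p, v
10. ¬r, v
11. ¬(¬p → p), w
12. ¬p, w
13. ¬p → p, w
14. p, w
Accessibility: uRv, uRw
Branch closes: p and ¬p both at w.
(One branch shown.) All branches close.

Unsatisfiable (every branch closes)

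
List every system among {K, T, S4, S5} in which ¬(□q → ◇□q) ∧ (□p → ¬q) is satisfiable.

K

K-tableau for the formula:
1. ¬(□q → ◇□q) ∧ (□p → ¬q), u
2. ¬(□q → ◇□q), u
3. □p → ¬q, u
4. □q, u
5. ¬◇□q, u
6. ¬q, u
Complete open branch: satisfiable in K.
T-tableau for the formula:
1. ¬(□q → ◇□q) ∧ (□p → ¬q), u
2. ¬(□q → ◇□q), u
3. □p → ¬q, u
4. □q, u
5. ¬◇□q, u
6. q, u
7. ¬□q, u
8. ¬□p, u
9. ¬q, v
10. q, v
Accessibility: uRu, uRv, vRv
Branch closes: q and ¬q both at v.
Every branch closes (one shown): unsatisfiable in T, hence also in S4, S5 (every S4/S5-frame is a T-frame).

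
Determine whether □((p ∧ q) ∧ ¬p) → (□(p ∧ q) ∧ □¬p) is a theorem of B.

Valid

Tableau for the negation ¬(□((p ∧ q) ∧ ¬p) → (□(p ∧ q) ∧ □¬p)):
1. ¬(□((p ∧ q) ∧ ¬p) → (□(p ∧ q) ∧ □¬p)), u
2. □((p ∧ q) ∧ ¬p), u
3. ¬(□(p ∧ q) ∧ □¬p), u
4. (p ∧ q) ∧ ¬p, u
5. p ∧ q, u
6. ¬p, u
7. p, u
8. q, u
Accessibility: uRu
Branch closes: p and ¬p both at u.
Every branch of the negation's tableau closes; the branch above is one of them.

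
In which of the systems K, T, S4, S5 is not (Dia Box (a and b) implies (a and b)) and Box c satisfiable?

K, T, S4

S5-tableau for the formula:
1. not (Dia Box (a and b) implies (a and b)) and Box c, 0
2. not (Dia Box (a and b) implies (a and b)), 0
3. Box c, 0
4. Dia Box (a and b), 0
5. not (a and b), 0
6. c, 0
7. not b, 0
8. Box (a and b), 1
9. c, 1
10. a and b, 0
11. a, 0
12. b, 0
Accessibility: 0R0, 0R1, 1R0, 1R1
Branch closes: b and not b both at 0.
Every branch closes (one shown): unsatisfiable in S5.
S4-tableau for the formula:
1. not (Dia Box (a and b) implies (a and b)) and Box c, 0
2. not (Dia Box (a and b) implies (a and b)), 0
3. Box c, 0
4. Dia Box (a and b), 0
5. not (a and b), 0
6. c, 0
7. not b, 0
8. Box (a and b), 1
9. c, 1
10. a and b, 1
11. a, 1
12. b, 1
Accessibility: 0R0, 0R1, 1R1
Complete open branch: satisfiable in S4, hence also in K, T (this S4-model is also a K-model and a T-model).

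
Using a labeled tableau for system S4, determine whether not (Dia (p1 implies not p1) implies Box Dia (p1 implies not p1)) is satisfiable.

Yes, satisfiable

1. not (Dia (p1 implies not p1) implies Box Dia (p1 implies not p1)), 0
2. Dia (p1 implies not p1), 0
3. not Box Dia (p1 implies not p1), 0
4. p1 implies not p1, 1
5. not p1, 1
6. not Dia (p1 implies not p1), 2
7. not (p1 implies not p1), 2
8. p1, 2
Accessibility: 0R0, 0R1, 0R2, 1R1, 2R2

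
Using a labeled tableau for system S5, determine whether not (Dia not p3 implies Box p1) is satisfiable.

1. not (Dia not p3 implies Box p1), w0
2. Dia not p3, w0
3. not Box p1, w0
4. not p3, w1
5. not p1, w2
Accessibility: w0Rw0, w0Rw1, w0Rw2, w1Rw0, w1Rw1, w1Rw2, w2Rw0, w2Rw1, w2Rw2

Satisfiable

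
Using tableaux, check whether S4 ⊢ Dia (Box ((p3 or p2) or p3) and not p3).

Not valid

Tableau for the negation not Dia (Box ((p3 or p2) or p3) and not p3):
1. not Dia (Box ((p3 or p2) or p3) and not p3), w0
2. not (Box ((p3 or p2) or p3) and not p3), w0
3. p3, w0
Accessibility: w0Rw0
The negation has an open branch (countermodel exists).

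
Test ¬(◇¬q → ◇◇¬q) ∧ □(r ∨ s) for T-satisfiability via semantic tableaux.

No, unsatisfiable

1. ¬(◇¬q → ◇◇¬q) ∧ □(r ∨ s), 0
2. ¬(◇¬q → ◇◇¬q), 0
3. □(r ∨ s), 0
4. ◇¬q, 0
5. ¬◇◇¬q, 0
6. r ∨ s, 0
7. ¬◇¬q, 0
8. q, 0
9. s, 0
10. ¬q, 1
11. r ∨ s, 1
12. ¬◇¬q, 1
13. q, 1
Accessibility: 0R0, 0R1, 1R1
Branch closes: q and ¬q both at 1.
All branches of the tableau close; one closing branch shown above.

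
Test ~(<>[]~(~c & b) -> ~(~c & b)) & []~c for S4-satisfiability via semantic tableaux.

Satisfiable (open branch found)

1. ~(<>[]~(~c & b) -> ~(~c & b)) & []~c, u
2. ~(<>[]~(~c & b) -> ~(~c & b)), u
3. []~c, u
4. <>[]~(~c & b), u
5. ~c & b, u
6. ~c, u
7. b, u
8. []~(~c & b), v
9. ~c, v
10. ~(~c & b), v
11. ~b, v
Accessibility: uRu, uRv, vRv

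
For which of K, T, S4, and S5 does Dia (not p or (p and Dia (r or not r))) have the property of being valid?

T, S4, S5

T-tableau for the negation not Dia (not p or (p and Dia (r or not r))):
1. not Dia (not p or (p and Dia (r or not r))), u
2. not (not p or (p and Dia (r or not r))), u
3. p, u
4. not (p and Dia (r or not r)), u
5. not Dia (r or not r), u
6. not (r or not r), u
7. not r, u
8. r, u
Accessibility: uRu
Branch closes: r and not r both at u.
Every branch closes (one shown): valid in T, hence also in S4, S5 (every theorem of T is a theorem of S4 and S5).
K-tableau for the negation not Dia (not p or (p and Dia (r or not r))):
1. not Dia (not p or (p and Dia (r or not r))), u
Complete open branch: countermodel on a K-frame, so not valid in K.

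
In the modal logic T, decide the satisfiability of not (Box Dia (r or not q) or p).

Satisfiable (open branch found)

1. not (Box Dia (r or not q) or p), u
2. not Box Dia (r or not q), u
3. not p, u
4. not Dia (r or not q), v
5. not (r or not q), v
6. not r, v
7. q, v
Accessibility: uRu, uRv, vRv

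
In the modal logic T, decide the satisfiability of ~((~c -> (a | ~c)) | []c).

1. ~((~c -> (a | ~c)) | []c), u
2. ~(~c -> (a | ~c)), u
3. ~[]c, u
4. ~c, u
5. ~(a | ~c), u
6. ~a, u
7. c, u
Accessibility: uRu
Branch closes: c and ~c both at u.
All branches of the tableau close; one closing branch shown above.

No, unsatisfiable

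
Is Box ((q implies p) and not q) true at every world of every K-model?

Tableau for the negation not Box ((q implies p) and not q):
1. not Box ((q implies p) and not q), u
2. not ((q implies p) and not q), v
3. q, v
Accessibility: uRv
The negation has an open branch (countermodel exists).

Invalid (countermodel exists)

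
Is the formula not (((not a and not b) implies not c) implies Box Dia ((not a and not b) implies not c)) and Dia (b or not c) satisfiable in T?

1. not (((not a and not b) implies not c) implies Box Dia ((not a and not b) implies not c)) and Dia (b or not c), 0
2. not (((not a and not b) implies not c) implies Box Dia ((not a and not b) implies not c)), 0
3. Dia (b or not c), 0
4. (not a and not b) implies not c, 0
5. not Box Dia ((not a and not b) implies not c), 0
6. not c, 0
7. b or not c, 1
8. not c, 1
9. not Dia ((not a and not b) implies not c), 2
10. not ((not a and not b) implies not c), 2
11. not a and not b, 2
12. c, 2
13. not a, 2
14. not b, 2
Accessibility: 0R0, 0R1, 0R2, 1R1, 2R2

Satisfiable (open branch found)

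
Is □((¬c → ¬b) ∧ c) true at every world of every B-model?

Invalid (countermodel exists)

Tableau for the negation ¬□((¬c → ¬b) ∧ c):
1. ¬□((¬c → ¬b) ∧ c), w0
2. ¬((¬c → ¬b) ∧ c), w1   [¬□-rule on 1: fresh world w1, w0Rw1]
3. ¬c, w1   [¬∧-rule on 2 (branches; this branch)]
Accessibility: w0Rw0, w0Rw1, w1Rw0, w1Rw1
The negation has an open branch (countermodel exists).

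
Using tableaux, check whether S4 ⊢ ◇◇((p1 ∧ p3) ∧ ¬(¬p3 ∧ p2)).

Not valid

Tableau for the negation ¬◇◇((p1 ∧ p3) ∧ ¬(¬p3 ∧ p2)):
1. ¬◇◇((p1 ∧ p3) ∧ ¬(¬p3 ∧ p2)), u
2. ¬◇((p1 ∧ p3) ∧ ¬(¬p3 ∧ p2)), u   [¬◇-rule on 1 via uRu]
3. ¬((p1 ∧ p3) ∧ ¬(¬p3 ∧ p2)), u   [¬◇-rule on 2 via uRu]
4. ¬p3 ∧ p2, u   [¬∧-rule on 3 (branches; this branch)]
5. ¬p3, u   [∧-rule on 4]
6. p2, u   [∧-rule on 4]
Accessibility: uRu
The negation has an open branch (countermodel exists).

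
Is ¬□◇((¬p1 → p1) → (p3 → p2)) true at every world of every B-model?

Tableau for the negation □◇((¬p1 → p1) → (p3 → p2)):
1. □◇((¬p1 → p1) → (p3 → p2)), 0
2. ◇((¬p1 → p1) → (p3 → p2)), 0   [□-rule on 1 via 0R0]
3. (¬p1 → p1) → (p3 → p2), 1   [◇-rule on 2: fresh world 1, 0R1]
4. ◇((¬p1 → p1) → (p3 → p2)), 1   [□-rule on 1 via 0R1]
5. p3 → p2, 1   [→-rule on 3 (branches; this branch)]
6. p2, 1   [→-rule on 5 (branches; this branch)]
7. (¬p1 → p1) → (p3 → p2), 2   [◇-rule on 4: fresh world 2, 1R2]
8. p3 → p2, 2   [→-rule on 7 (branches; this branch)]
9. p2, 2   [→-rule on 8 (branches; this branch)]
Accessibility: 0R0, 0R1, 1R0, 1R1, 1R2, 2R1, 2R2
The negation has an open branch (countermodel exists).

Not valid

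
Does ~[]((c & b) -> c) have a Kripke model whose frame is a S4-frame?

1. ~[]((c & b) -> c), u
2. ~((c & b) -> c), v
3. c & b, v
4. ~c, v
5. c, v
6. b, v
Accessibility: uRu, uRv, vRv
Branch closes: c and ~c both at v.
Every branch closes; the branch above is one of them.

Unsatisfiable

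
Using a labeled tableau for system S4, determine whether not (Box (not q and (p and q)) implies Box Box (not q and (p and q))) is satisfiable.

1. not (Box (not q and (p and q)) implies Box Box (not q and (p and q))), 0
2. Box (not q and (p and q)), 0
3. not Box Box (not q and (p and q)), 0
4. not q and (p and q), 0
5. not q, 0
6. p and q, 0
7. p, 0
8. q, 0
Accessibility: 0R0
Branch closes: q and not q both at 0.
All branches of the tableau close; one closing branch shown above.

No, unsatisfiable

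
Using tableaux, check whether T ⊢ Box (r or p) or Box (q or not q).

Valid

Tableau for the negation not (Box (r or p) or Box (q or not q)):
1. not (Box (r or p) or Box (q or not q)), 0
2. not Box (r or p), 0
3. not Box (q or not q), 0
4. not (r or p), 1
5. not r, 1
6. not p, 1
7. not (q or not q), 2
8. not q, 2
9. q, 2
Accessibility: 0R0, 0R1, 0R2, 1R1, 2R2
Branch closes: q and not q both at 2.
Every branch of the negation's tableau closes; the branch above is one of them.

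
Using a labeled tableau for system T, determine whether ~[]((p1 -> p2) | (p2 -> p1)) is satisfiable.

1. ~[]((p1 -> p2) | (p2 -> p1)), w0
2. ~((p1 -> p2) | (p2 -> p1)), w1
3. ~(p1 -> p2), w1
4. ~(p2 -> p1), w1
5. p1, w1
6. ~p2, w1
7. p2, w1
8. ~p1, w1
Accessibility: w0Rw0, w0Rw1, w1Rw1
Branch closes: p2 and ~p2 both at w1.
All branches of the tableau close; one closing branch shown above.

Unsatisfiable (every branch closes)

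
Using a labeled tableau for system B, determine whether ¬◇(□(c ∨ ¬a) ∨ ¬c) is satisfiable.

No, unsatisfiable

1. ¬◇(□(c ∨ ¬a) ∨ ¬c), u
2. ¬(□(c ∨ ¬a) ∨ ¬c), u   [¬◇-rule on 1 via uRu]
3. ¬□(c ∨ ¬a), u   [¬∨-rule on 2]
4. c, u   [¬∨-rule on 2]
5. ¬(c ∨ ¬a), v   [¬□-rule on 3: fresh world v, uRv]
6. ¬c, v   [¬∨-rule on 5]
7. a, v   [¬∨-rule on 5]
8. ¬(□(c ∨ ¬a) ∨ ¬c), v   [¬◇-rule on 1 via uRv]
9. ¬□(c ∨ ¬a), v   [¬∨-rule on 8]
10. c, v   [¬∨-rule on 8]
Accessibility: uRu, uRv, vRu, vRv
Branch closes: c and ¬c both at v.
Every branch closes; the branch above is one of them.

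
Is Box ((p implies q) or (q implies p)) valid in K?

Tableau for the negation not Box ((p implies q) or (q implies p)):
1. not Box ((p implies q) or (q implies p)), u
2. not ((p implies q) or (q implies p)), v
3. not (p implies q), v
4. not (q implies p), v
5. p, v
6. not q, v
7. q, v
8. not p, v
Accessibility: uRv
Branch closes: q and not q both at v.
Every branch of the negation's tableau closes; the branch above is one of them.

Valid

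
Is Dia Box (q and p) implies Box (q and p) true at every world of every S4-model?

Tableau for the negation not (Dia Box (q and p) implies Box (q and p)):
1. not (Dia Box (q and p) implies Box (q and p)), 0
2. Dia Box (q and p), 0   [neg-implies-rule on 1]
3. not Box (q and p), 0   [neg-implies-rule on 1]
4. Box (q and p), 1   [Dia-rule on 2: fresh world 1, 0R1]
5. q and p, 1   [Box-rule on 4 via 1R1]
6. q, 1   [and-rule on 5]
7. p, 1   [and-rule on 5]
8. not (q and p), 2   [neg-Box-rule on 3: fresh world 2, 0R2]
9. not p, 2   [neg-and-rule on 8 (branches; this branch)]
Accessibility: 0R0, 0R1, 0R2, 1R1, 2R2
The negation has an open branch (countermodel exists).

No, not valid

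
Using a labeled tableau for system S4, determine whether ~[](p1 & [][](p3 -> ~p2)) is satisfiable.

Satisfiable (open branch found)

1. ~[](p1 & [][](p3 -> ~p2)), w0
2. ~(p1 & [][](p3 -> ~p2)), w1
3. ~[][](p3 -> ~p2), w1
4. ~[](p3 -> ~p2), w2
5. ~(p3 -> ~p2), w3
6. p3, w3
7. p2, w3
Accessibility: w0Rw0, w0Rw1, w0Rw2, w0Rw3, w1Rw1, w1Rw2, w1Rw3, w2Rw2, w2Rw3, w3Rw3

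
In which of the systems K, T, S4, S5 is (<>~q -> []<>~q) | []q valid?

S5

S5-tableau for the negation ~((<>~q -> []<>~q) | []q):
1. ~((<>~q -> []<>~q) | []q), u
2. ~(<>~q -> []<>~q), u
3. ~[]q, u
4. <>~q, u
5. ~[]<>~q, u
6. ~q, v
7. ~q, w
8. ~<>~q, x
9. q, u
10. q, v
Accessibility: uRu, uRv, uRw, uRx, vRu, vRv, vRw, vRx, wRu, wRv, wRw, wRx, xRu, xRv, xRw, xRx
Branch closes: q and ~q both at v.
Every branch closes (one shown): valid in S5.
S4-tableau for the negation ~((<>~q -> []<>~q) | []q):
1. ~((<>~q -> []<>~q) | []q), u
2. ~(<>~q -> []<>~q), u
3. ~[]q, u
4. <>~q, u
5. ~[]<>~q, u
6. ~q, v
7. ~q, w
8. ~<>~q, x
9. q, x
Accessibility: uRu, uRv, uRw, uRx, vRv, wRw, xRx
Complete open branch: countermodel on an S4-frame, so not valid in S4, nor in K, T (the same frame is also a K-frame and a T-frame).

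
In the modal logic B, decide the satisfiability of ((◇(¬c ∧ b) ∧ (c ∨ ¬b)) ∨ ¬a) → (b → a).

Yes, satisfiable

1. ((◇(¬c ∧ b) ∧ (c ∨ ¬b)) ∨ ¬a) → (b → a), 0
2. b → a, 0
3. a, 0
Accessibility: 0R0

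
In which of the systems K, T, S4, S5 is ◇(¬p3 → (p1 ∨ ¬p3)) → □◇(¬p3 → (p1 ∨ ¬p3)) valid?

T, S4, S5

K-tableau for the negation ¬(◇(¬p3 → (p1 ∨ ¬p3)) → □◇(¬p3 → (p1 ∨ ¬p3))):
1. ¬(◇(¬p3 → (p1 ∨ ¬p3)) → □◇(¬p3 → (p1 ∨ ¬p3))), 0
2. ◇(¬p3 → (p1 ∨ ¬p3)), 0
3. ¬□◇(¬p3 → (p1 ∨ ¬p3)), 0
4. ¬p3 → (p1 ∨ ¬p3), 1
5. p1 ∨ ¬p3, 1
6. ¬p3, 1
7. ¬◇(¬p3 → (p1 ∨ ¬p3)), 2
Accessibility: 0R1, 0R2
Complete open branch: countermodel on a K-frame, so not valid in K.
T-tableau for the negation ¬(◇(¬p3 → (p1 ∨ ¬p3)) → □◇(¬p3 → (p1 ∨ ¬p3))):
1. ¬(◇(¬p3 → (p1 ∨ ¬p3)) → □◇(¬p3 → (p1 ∨ ¬p3))), 0
2. ◇(¬p3 → (p1 ∨ ¬p3)), 0
3. ¬□◇(¬p3 → (p1 ∨ ¬p3)), 0
4. ¬p3 → (p1 ∨ ¬p3), 1
5. p1 ∨ ¬p3, 1
6. ¬p3, 1
7. ¬◇(¬p3 → (p1 ∨ ¬p3)), 2
8. ¬(¬p3 → (p1 ∨ ¬p3)), 2
9. ¬p3, 2
10. ¬(p1 ∨ ¬p3), 2
11. ¬p1, 2
12. p3, 2
Accessibility: 0R0, 0R1, 0R2, 1R1, 2R2
Branch closes: p3 and ¬p3 both at 2.
Every branch closes (one shown): valid in T, hence also in S4, S5 (every theorem of T is a theorem of S4 and S5).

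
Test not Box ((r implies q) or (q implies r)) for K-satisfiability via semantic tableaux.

1. not Box ((r implies q) or (q implies r)), w0
2. not ((r implies q) or (q implies r)), w1
3. not (r implies q), w1
4. not (q implies r), w1
5. r, w1
6. not q, w1
7. q, w1
8. not r, w1
Accessibility: w0Rw1
Branch closes: q and not q both at w1.
(One branch shown.) All branches close.

Unsatisfiable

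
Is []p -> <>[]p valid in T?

Tableau for the negation ~([]p -> <>[]p):
1. ~([]p -> <>[]p), 0
2. []p, 0
3. ~<>[]p, 0
4. p, 0
5. ~[]p, 0
6. ~p, 1
7. p, 1
Accessibility: 0R0, 0R1, 1R1
Branch closes: p and ~p both at 1.
Every branch of the negation's tableau closes; the branch above is one of them.

Valid in T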